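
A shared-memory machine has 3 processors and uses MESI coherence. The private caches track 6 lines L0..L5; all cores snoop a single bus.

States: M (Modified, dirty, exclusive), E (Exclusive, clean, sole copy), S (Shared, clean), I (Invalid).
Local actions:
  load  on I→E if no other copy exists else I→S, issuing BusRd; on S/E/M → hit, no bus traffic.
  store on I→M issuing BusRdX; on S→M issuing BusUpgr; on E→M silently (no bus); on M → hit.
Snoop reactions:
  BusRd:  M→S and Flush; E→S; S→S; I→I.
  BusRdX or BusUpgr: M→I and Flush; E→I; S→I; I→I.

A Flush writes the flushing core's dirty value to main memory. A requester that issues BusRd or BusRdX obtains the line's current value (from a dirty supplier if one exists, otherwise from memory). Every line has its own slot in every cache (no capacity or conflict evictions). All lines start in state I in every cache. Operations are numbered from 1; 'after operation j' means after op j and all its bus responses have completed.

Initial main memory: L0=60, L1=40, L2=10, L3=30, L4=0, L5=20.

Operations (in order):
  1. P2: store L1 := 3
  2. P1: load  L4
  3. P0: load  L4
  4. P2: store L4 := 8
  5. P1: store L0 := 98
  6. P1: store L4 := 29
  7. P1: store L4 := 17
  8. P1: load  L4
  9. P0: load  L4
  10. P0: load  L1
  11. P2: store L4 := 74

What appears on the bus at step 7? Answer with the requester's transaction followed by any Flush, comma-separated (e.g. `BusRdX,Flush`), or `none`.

bus = none

1. P2: store L1 := 3  bus=[BusRdX]  L1: P0=I P1=I P2=M  mem[L1]=40
2. P1: load  L4  bus=[BusRd]  L4: P0=I P1=E P2=I  mem[L4]=0
3. P0: load  L4  bus=[BusRd]  L4: P0=S P1=S P2=I  mem[L4]=0
4. P2: store L4 := 8  bus=[BusRdX]  L4: P0=I P1=I P2=M  mem[L4]=0
5. P1: store L0 := 98  bus=[BusRdX]  L0: P0=I P1=M P2=I  mem[L0]=60
6. P1: store L4 := 29  bus=[BusRdX,Flush]  L4: P0=I P1=M P2=I  mem[L4]=8
7. P1: store L4 := 17  bus=[-]  L4: P0=I P1=M P2=I  mem[L4]=8
8. P1: load  L4  bus=[-]  L4: P0=I P1=M P2=I  mem[L4]=8
9. P0: load  L4  bus=[BusRd,Flush]  L4: P0=S P1=S P2=I  mem[L4]=17
10. P0: load  L1  bus=[BusRd,Flush]  L1: P0=S P1=I P2=S  mem[L1]=3
11. P2: store L4 := 74  bus=[BusRdX]  L4: P0=I P1=I P2=M  mem[L4]=17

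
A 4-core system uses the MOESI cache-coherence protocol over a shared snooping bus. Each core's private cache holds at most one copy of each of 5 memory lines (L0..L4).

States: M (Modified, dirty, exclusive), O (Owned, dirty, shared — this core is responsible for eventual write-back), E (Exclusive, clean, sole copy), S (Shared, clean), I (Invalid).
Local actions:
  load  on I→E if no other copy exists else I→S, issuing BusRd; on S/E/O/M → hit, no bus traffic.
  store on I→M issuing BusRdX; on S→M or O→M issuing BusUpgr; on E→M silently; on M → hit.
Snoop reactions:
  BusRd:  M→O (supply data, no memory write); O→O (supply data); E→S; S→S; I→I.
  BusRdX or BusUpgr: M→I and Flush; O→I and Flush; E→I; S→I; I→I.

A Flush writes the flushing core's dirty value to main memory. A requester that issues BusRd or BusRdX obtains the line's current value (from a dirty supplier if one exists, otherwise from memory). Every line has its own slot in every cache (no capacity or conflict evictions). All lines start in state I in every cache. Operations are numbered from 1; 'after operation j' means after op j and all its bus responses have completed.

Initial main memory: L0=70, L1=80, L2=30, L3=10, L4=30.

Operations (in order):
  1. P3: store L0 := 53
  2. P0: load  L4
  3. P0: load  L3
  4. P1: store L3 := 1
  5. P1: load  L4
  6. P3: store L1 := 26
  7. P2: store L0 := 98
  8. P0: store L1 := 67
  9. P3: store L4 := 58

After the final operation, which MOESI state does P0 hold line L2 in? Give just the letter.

1. P3: store L0 := 53  bus=[BusRdX]  L0: P0=I P1=I P2=I P3=M  mem[L0]=70
2. P0: load  L4  bus=[BusRd]  L4: P0=E P1=I P2=I P3=I  mem[L4]=30
3. P0: load  L3  bus=[BusRd]  L3: P0=E P1=I P2=I P3=I  mem[L3]=10
4. P1: store L3 := 1  bus=[BusRdX]  L3: P0=I P1=M P2=I P3=I  mem[L3]=10
5. P1: load  L4  bus=[BusRd]  L4: P0=S P1=S P2=I P3=I  mem[L4]=30
6. P3: store L1 := 26  bus=[BusRdX]  L1: P0=I P1=I P2=I P3=M  mem[L1]=80
7. P2: store L0 := 98  bus=[BusRdX,Flush]  L0: P0=I P1=I P2=M P3=I  mem[L0]=53
8. P0: store L1 := 67  bus=[BusRdX,Flush]  L1: P0=M P1=I P2=I P3=I  mem[L1]=26
9. P3: store L4 := 58  bus=[BusRdX]  L4: P0=I P1=I P2=I P3=M  mem[L4]=30

state = I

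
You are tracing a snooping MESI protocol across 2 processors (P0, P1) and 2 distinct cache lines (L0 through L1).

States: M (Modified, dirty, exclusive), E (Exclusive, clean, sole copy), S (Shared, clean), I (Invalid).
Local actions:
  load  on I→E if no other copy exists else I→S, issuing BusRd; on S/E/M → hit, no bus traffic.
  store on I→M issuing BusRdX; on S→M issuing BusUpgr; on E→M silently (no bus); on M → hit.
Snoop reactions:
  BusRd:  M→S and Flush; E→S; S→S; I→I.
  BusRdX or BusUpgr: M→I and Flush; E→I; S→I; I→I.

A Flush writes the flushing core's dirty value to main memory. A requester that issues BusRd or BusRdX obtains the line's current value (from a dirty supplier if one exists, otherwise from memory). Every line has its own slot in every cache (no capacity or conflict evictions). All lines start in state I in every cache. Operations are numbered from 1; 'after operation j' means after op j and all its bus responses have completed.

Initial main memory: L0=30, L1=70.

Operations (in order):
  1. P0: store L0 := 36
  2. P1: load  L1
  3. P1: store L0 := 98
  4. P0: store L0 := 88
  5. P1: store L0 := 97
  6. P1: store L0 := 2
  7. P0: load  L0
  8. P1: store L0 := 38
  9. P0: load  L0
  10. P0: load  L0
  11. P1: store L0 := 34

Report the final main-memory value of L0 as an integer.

memory[L0] = 38

1. P0: store L0 := 36  bus=[BusRdX]  L0: P0=M P1=I  mem[L0]=30
2. P1: load  L1  bus=[BusRd]  L1: P0=I P1=E  mem[L1]=70
3. P1: store L0 := 98  bus=[BusRdX,Flush]  L0: P0=I P1=M  mem[L0]=36
4. P0: store L0 := 88  bus=[BusRdX,Flush]  L0: P0=M P1=I  mem[L0]=98
5. P1: store L0 := 97  bus=[BusRdX,Flush]  L0: P0=I P1=M  mem[L0]=88
6. P1: store L0 := 2  bus=[-]  L0: P0=I P1=M  mem[L0]=88
7. P0: load  L0  bus=[BusRd,Flush]  L0: P0=S P1=S  mem[L0]=2
8. P1: store L0 := 38  bus=[BusUpgr]  L0: P0=I P1=M  mem[L0]=2
9. P0: load  L0  bus=[BusRd,Flush]  L0: P0=S P1=S  mem[L0]=38
10. P0: load  L0  bus=[-]  L0: P0=S P1=S  mem[L0]=38
11. P1: store L0 := 34  bus=[BusUpgr]  L0: P0=I P1=M  mem[L0]=38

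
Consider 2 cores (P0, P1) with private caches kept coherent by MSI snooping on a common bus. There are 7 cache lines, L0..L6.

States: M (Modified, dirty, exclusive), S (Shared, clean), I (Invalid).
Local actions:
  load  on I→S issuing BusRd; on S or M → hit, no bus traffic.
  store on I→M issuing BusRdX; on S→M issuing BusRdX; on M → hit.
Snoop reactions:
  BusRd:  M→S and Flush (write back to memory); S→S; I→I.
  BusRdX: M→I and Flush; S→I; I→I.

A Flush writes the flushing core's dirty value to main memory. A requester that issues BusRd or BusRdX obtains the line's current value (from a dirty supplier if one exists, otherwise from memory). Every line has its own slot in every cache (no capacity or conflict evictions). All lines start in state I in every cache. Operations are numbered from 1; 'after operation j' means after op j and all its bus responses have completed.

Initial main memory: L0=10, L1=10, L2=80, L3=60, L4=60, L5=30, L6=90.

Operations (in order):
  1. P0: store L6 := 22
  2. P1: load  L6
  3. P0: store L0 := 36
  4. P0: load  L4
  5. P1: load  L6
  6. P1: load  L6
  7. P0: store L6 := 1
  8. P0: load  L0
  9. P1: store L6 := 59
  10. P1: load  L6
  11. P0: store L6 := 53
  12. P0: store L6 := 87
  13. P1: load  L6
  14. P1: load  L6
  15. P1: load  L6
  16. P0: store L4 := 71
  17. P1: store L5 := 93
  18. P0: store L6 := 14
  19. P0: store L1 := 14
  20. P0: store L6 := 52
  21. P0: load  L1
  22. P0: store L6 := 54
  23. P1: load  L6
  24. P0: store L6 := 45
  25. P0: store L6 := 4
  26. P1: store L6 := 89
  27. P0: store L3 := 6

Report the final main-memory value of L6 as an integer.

1. P0: store L6 := 22  bus=[BusRdX]  L6: P0=M P1=I  mem[L6]=90
2. P1: load  L6  bus=[BusRd,Flush]  L6: P0=S P1=S  mem[L6]=22
3. P0: store L0 := 36  bus=[BusRdX]  L0: P0=M P1=I  mem[L0]=10
4. P0: load  L4  bus=[BusRd]  L4: P0=S P1=I  mem[L4]=60
5. P1: load  L6  bus=[-]  L6: P0=S P1=S  mem[L6]=22
6. P1: load  L6  bus=[-]  L6: P0=S P1=S  mem[L6]=22
7. P0: store L6 := 1  bus=[BusRdX]  L6: P0=M P1=I  mem[L6]=22
8. P0: load  L0  bus=[-]  L0: P0=M P1=I  mem[L0]=10
9. P1: store L6 := 59  bus=[BusRdX,Flush]  L6: P0=I P1=M  mem[L6]=1
10. P1: load  L6  bus=[-]  L6: P0=I P1=M  mem[L6]=1
11. P0: store L6 := 53  bus=[BusRdX,Flush]  L6: P0=M P1=I  mem[L6]=59
12. P0: store L6 := 87  bus=[-]  L6: P0=M P1=I  mem[L6]=59
13. P1: load  L6  bus=[BusRd,Flush]  L6: P0=S P1=S  mem[L6]=87
14. P1: load  L6  bus=[-]  L6: P0=S P1=S  mem[L6]=87
15. P1: load  L6  bus=[-]  L6: P0=S P1=S  mem[L6]=87
16. P0: store L4 := 71  bus=[BusRdX]  L4: P0=M P1=I  mem[L4]=60
17. P1: store L5 := 93  bus=[BusRdX]  L5: P0=I P1=M  mem[L5]=30
18. P0: store L6 := 14  bus=[BusRdX]  L6: P0=M P1=I  mem[L6]=87
19. P0: store L1 := 14  bus=[BusRdX]  L1: P0=M P1=I  mem[L1]=10
20. P0: store L6 := 52  bus=[-]  L6: P0=M P1=I  mem[L6]=87
21. P0: load  L1  bus=[-]  L1: P0=M P1=I  mem[L1]=10
22. P0: store L6 := 54  bus=[-]  L6: P0=M P1=I  mem[L6]=87
23. P1: load  L6  bus=[BusRd,Flush]  L6: P0=S P1=S  mem[L6]=54
24. P0: store L6 := 45  bus=[BusRdX]  L6: P0=M P1=I  mem[L6]=54
25. P0: store L6 := 4  bus=[-]  L6: P0=M P1=I  mem[L6]=54
26. P1: store L6 := 89  bus=[BusRdX,Flush]  L6: P0=I P1=M  mem[L6]=4
27. P0: store L3 := 6  bus=[BusRdX]  L3: P0=M P1=I  mem[L3]=60

memory[L6] = 4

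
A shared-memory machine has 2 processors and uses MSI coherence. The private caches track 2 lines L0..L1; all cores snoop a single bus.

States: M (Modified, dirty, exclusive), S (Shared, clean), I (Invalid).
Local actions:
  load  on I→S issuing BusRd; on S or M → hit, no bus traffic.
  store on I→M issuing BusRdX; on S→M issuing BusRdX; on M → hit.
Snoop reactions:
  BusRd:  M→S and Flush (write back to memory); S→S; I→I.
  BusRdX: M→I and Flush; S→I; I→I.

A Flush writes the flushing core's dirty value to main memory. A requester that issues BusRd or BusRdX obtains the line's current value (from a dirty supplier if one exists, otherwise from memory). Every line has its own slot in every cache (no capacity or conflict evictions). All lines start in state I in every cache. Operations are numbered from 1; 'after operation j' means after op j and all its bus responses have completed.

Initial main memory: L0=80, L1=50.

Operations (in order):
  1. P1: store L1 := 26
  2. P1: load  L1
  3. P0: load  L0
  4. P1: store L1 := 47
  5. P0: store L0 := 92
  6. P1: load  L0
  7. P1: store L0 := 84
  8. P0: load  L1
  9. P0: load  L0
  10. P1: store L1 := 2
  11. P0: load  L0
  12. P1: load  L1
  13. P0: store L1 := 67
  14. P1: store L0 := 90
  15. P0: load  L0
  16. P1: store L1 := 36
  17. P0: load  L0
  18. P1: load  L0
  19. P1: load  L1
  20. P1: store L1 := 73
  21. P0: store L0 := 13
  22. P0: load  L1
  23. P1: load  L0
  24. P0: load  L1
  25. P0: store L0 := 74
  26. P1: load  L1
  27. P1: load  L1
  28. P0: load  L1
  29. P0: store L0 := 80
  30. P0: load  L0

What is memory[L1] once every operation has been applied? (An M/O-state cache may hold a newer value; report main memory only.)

memory[L1] = 73

  op1 P1: store L1 := 26 → I/M on L1; bus BusRdX; mem=50
  op2 P1: load  L1 → I/M on L1; bus (none); mem=50
  op3 P0: load  L0 → S/I on L0; bus BusRd; mem=80
  op4 P1: store L1 := 47 → I/M on L1; bus (none); mem=50
  op5 P0: store L0 := 92 → M/I on L0; bus BusRdX; mem=80
  op6 P1: load  L0 → S/S on L0; bus BusRd Flush; mem=92
  op7 P1: store L0 := 84 → I/M on L0; bus BusRdX; mem=92
  op8 P0: load  L1 → S/S on L1; bus BusRd Flush; mem=47
  op9 P0: load  L0 → S/S on L0; bus BusRd Flush; mem=84
  op10 P1: store L1 := 2 → I/M on L1; bus BusRdX; mem=47
  op11 P0: load  L0 → S/S on L0; bus (none); mem=84
  op12 P1: load  L1 → I/M on L1; bus (none); mem=47
  op13 P0: store L1 := 67 → M/I on L1; bus BusRdX Flush; mem=2
  op14 P1: store L0 := 90 → I/M on L0; bus BusRdX; mem=84
  op15 P0: load  L0 → S/S on L0; bus BusRd Flush; mem=90
  op16 P1: store L1 := 36 → I/M on L1; bus BusRdX Flush; mem=67
  op17 P0: load  L0 → S/S on L0; bus (none); mem=90
  op18 P1: load  L0 → S/S on L0; bus (none); mem=90
  op19 P1: load  L1 → I/M on L1; bus (none); mem=67
  op20 P1: store L1 := 73 → I/M on L1; bus (none); mem=67
  op21 P0: store L0 := 13 → M/I on L0; bus BusRdX; mem=90
  op22 P0: load  L1 → S/S on L1; bus BusRd Flush; mem=73
  op23 P1: load  L0 → S/S on L0; bus BusRd Flush; mem=13
  op24 P0: load  L1 → S/S on L1; bus (none); mem=73
  op25 P0: store L0 := 74 → M/I on L0; bus BusRdX; mem=13
  op26 P1: load  L1 → S/S on L1; bus (none); mem=73
  op27 P1: load  L1 → S/S on L1; bus (none); mem=73
  op28 P0: load  L1 → S/S on L1; bus (none); mem=73
  op29 P0: store L0 := 80 → M/I on L0; bus (none); mem=13
  op30 P0: load  L0 → M/I on L0; bus (none); mem=13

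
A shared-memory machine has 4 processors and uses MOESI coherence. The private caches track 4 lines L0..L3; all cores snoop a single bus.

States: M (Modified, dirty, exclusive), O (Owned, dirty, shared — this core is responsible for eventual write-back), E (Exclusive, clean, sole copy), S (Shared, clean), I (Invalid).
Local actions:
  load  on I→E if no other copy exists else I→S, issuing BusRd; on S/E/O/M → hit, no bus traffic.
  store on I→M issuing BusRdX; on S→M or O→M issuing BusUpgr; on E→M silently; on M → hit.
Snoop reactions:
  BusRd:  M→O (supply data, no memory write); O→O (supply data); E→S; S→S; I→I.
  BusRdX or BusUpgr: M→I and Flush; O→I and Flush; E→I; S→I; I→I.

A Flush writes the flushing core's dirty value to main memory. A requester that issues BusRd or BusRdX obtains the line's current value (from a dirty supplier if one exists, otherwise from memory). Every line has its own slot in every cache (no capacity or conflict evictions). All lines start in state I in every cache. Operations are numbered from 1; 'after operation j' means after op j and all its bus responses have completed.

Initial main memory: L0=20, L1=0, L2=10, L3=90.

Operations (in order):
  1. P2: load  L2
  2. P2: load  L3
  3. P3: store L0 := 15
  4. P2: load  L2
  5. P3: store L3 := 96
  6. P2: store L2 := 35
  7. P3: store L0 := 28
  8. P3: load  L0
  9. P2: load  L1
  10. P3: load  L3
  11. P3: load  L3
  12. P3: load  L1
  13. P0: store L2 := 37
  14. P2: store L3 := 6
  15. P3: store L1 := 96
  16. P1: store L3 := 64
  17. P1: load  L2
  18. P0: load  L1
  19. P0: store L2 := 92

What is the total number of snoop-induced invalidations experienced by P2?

invalidations = 4

1. P2: load  L2  bus=[BusRd]  L2: P0=I P1=I P2=E P3=I  mem[L2]=10
2. P2: load  L3  bus=[BusRd]  L3: P0=I P1=I P2=E P3=I  mem[L3]=90
3. P3: store L0 := 15  bus=[BusRdX]  L0: P0=I P1=I P2=I P3=M  mem[L0]=20
4. P2: load  L2  bus=[-]  L2: P0=I P1=I P2=E P3=I  mem[L2]=10
5. P3: store L3 := 96  bus=[BusRdX]  L3: P0=I P1=I P2=I P3=M  mem[L3]=90
6. P2: store L2 := 35  bus=[-]  L2: P0=I P1=I P2=M P3=I  mem[L2]=10
7. P3: store L0 := 28  bus=[-]  L0: P0=I P1=I P2=I P3=M  mem[L0]=20
8. P3: load  L0  bus=[-]  L0: P0=I P1=I P2=I P3=M  mem[L0]=20
9. P2: load  L1  bus=[BusRd]  L1: P0=I P1=I P2=E P3=I  mem[L1]=0
10. P3: load  L3  bus=[-]  L3: P0=I P1=I P2=I P3=M  mem[L3]=90
11. P3: load  L3  bus=[-]  L3: P0=I P1=I P2=I P3=M  mem[L3]=90
12. P3: load  L1  bus=[BusRd]  L1: P0=I P1=I P2=S P3=S  mem[L1]=0
13. P0: store L2 := 37  bus=[BusRdX,Flush]  L2: P0=M P1=I P2=I P3=I  mem[L2]=35
14. P2: store L3 := 6  bus=[BusRdX,Flush]  L3: P0=I P1=I P2=M P3=I  mem[L3]=96
15. P3: store L1 := 96  bus=[BusUpgr]  L1: P0=I P1=I P2=I P3=M  mem[L1]=0
16. P1: store L3 := 64  bus=[BusRdX,Flush]  L3: P0=I P1=M P2=I P3=I  mem[L3]=6
17. P1: load  L2  bus=[BusRd]  L2: P0=O P1=S P2=I P3=I  mem[L2]=35
18. P0: load  L1  bus=[BusRd]  L1: P0=S P1=I P2=I P3=O  mem[L1]=0
19. P0: store L2 := 92  bus=[BusUpgr]  L2: P0=M P1=I P2=I P3=I  mem[L2]=35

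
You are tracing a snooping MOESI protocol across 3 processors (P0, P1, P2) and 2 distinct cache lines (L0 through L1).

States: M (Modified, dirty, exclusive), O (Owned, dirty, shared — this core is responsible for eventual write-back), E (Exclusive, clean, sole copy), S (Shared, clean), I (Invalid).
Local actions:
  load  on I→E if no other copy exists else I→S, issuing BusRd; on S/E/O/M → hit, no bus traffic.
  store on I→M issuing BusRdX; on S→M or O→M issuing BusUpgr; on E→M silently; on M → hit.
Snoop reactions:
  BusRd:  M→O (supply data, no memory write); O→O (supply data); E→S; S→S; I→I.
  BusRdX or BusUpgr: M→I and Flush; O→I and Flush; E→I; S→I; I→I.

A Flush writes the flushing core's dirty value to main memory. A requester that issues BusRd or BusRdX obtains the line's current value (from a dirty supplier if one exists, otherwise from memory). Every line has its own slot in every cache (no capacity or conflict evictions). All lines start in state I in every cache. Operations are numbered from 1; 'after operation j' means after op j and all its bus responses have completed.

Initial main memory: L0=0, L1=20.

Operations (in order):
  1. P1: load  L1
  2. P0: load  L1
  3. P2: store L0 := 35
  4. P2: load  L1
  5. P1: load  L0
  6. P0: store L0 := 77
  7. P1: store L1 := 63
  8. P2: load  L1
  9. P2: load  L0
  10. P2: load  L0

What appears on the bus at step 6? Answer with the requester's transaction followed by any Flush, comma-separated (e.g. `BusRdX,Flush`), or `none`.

step 1: P1: load  L1  ⟶  IEI  (L1)  txn=BusRd  M[L1]=20
step 2: P0: load  L1  ⟶  SSI  (L1)  txn=BusRd  M[L1]=20
step 3: P2: store L0 := 35  ⟶  IIM  (L0)  txn=BusRdX  M[L0]=0
step 4: P2: load  L1  ⟶  SSS  (L1)  txn=BusRd  M[L1]=20
step 5: P1: load  L0  ⟶  ISO  (L0)  txn=BusRd  M[L0]=0
step 6: P0: store L0 := 77  ⟶  MII  (L0)  txn=BusRdX+Flush  M[L0]=35
step 7: P1: store L1 := 63  ⟶  IMI  (L1)  txn=BusUpgr  M[L1]=20
step 8: P2: load  L1  ⟶  IOS  (L1)  txn=BusRd  M[L1]=20
step 9: P2: load  L0  ⟶  OIS  (L0)  txn=BusRd  M[L0]=35
step 10: P2: load  L0  ⟶  OIS  (L0)  txn=∅  M[L0]=35

bus = BusRdX,Flush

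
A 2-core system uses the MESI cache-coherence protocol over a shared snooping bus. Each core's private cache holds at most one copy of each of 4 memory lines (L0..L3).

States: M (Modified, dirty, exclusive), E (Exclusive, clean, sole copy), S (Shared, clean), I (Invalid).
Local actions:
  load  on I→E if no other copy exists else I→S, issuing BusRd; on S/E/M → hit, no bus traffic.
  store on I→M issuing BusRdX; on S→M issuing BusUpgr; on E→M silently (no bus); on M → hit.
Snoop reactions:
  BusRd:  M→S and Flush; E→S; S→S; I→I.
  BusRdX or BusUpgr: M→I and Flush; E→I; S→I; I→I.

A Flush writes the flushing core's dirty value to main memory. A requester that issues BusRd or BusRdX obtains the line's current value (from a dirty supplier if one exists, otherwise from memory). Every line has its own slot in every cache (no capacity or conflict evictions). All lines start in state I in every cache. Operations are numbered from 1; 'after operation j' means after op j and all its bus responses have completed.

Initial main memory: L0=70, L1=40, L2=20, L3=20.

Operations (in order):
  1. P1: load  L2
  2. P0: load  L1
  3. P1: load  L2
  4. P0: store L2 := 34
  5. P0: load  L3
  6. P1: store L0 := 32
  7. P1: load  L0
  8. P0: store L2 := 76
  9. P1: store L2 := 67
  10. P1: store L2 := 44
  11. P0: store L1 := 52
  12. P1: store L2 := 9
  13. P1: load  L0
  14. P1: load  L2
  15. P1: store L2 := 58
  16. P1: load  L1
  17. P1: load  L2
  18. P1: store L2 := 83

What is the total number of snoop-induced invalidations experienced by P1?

  op1 P1: load  L2 → I/E on L2; bus BusRd; mem=20
  op2 P0: load  L1 → E/I on L1; bus BusRd; mem=40
  op3 P1: load  L2 → I/E on L2; bus (none); mem=20
  op4 P0: store L2 := 34 → M/I on L2; bus BusRdX; mem=20
  op5 P0: load  L3 → E/I on L3; bus BusRd; mem=20
  op6 P1: store L0 := 32 → I/M on L0; bus BusRdX; mem=70
  op7 P1: load  L0 → I/M on L0; bus (none); mem=70
  op8 P0: store L2 := 76 → M/I on L2; bus (none); mem=20
  op9 P1: store L2 := 67 → I/M on L2; bus BusRdX Flush; mem=76
  op10 P1: store L2 := 44 → I/M on L2; bus (none); mem=76
  op11 P0: store L1 := 52 → M/I on L1; bus (none); mem=40
  op12 P1: store L2 := 9 → I/M on L2; bus (none); mem=76
  op13 P1: load  L0 → I/M on L0; bus (none); mem=70
  op14 P1: load  L2 → I/M on L2; bus (none); mem=76
  op15 P1: store L2 := 58 → I/M on L2; bus (none); mem=76
  op16 P1: load  L1 → S/S on L1; bus BusRd Flush; mem=52
  op17 P1: load  L2 → I/M on L2; bus (none); mem=76
  op18 P1: store L2 := 83 → I/M on L2; bus (none); mem=76

invalidations = 1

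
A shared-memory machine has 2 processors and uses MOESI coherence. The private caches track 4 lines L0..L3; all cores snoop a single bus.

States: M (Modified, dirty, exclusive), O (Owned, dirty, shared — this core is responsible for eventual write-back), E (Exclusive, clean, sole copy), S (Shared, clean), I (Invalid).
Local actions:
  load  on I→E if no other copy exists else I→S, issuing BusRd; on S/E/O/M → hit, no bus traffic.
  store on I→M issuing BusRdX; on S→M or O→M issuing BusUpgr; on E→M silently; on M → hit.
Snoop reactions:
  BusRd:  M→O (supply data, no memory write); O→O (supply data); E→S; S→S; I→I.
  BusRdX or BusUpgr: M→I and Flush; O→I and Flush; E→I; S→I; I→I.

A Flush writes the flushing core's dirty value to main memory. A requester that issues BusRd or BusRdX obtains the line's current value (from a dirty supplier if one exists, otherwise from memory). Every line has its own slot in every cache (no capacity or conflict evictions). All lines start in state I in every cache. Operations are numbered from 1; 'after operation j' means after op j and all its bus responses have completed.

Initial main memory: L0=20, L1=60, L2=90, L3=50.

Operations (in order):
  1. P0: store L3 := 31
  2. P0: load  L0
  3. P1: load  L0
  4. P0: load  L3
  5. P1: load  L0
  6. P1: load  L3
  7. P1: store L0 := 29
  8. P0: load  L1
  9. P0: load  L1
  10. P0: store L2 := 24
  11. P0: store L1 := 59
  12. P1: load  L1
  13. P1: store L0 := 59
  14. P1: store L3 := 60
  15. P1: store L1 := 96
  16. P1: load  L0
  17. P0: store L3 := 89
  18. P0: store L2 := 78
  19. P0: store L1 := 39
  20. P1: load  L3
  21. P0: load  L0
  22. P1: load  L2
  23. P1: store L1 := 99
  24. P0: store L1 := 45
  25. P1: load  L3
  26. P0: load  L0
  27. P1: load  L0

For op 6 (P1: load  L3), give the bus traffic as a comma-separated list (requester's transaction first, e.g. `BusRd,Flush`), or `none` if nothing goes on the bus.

bus = BusRd

1. P0: store L3 := 31  bus=[BusRdX]  L3: P0=M P1=I  mem[L3]=50
2. P0: load  L0  bus=[BusRd]  L0: P0=E P1=I  mem[L0]=20
3. P1: load  L0  bus=[BusRd]  L0: P0=S P1=S  mem[L0]=20
4. P0: load  L3  bus=[-]  L3: P0=M P1=I  mem[L3]=50
5. P1: load  L0  bus=[-]  L0: P0=S P1=S  mem[L0]=20
6. P1: load  L3  bus=[BusRd]  L3: P0=O P1=S  mem[L3]=50
7. P1: store L0 := 29  bus=[BusUpgr]  L0: P0=I P1=M  mem[L0]=20
8. P0: load  L1  bus=[BusRd]  L1: P0=E P1=I  mem[L1]=60
9. P0: load  L1  bus=[-]  L1: P0=E P1=I  mem[L1]=60
10. P0: store L2 := 24  bus=[BusRdX]  L2: P0=M P1=I  mem[L2]=90
11. P0: store L1 := 59  bus=[-]  L1: P0=M P1=I  mem[L1]=60
12. P1: load  L1  bus=[BusRd]  L1: P0=O P1=S  mem[L1]=60
13. P1: store L0 := 59  bus=[-]  L0: P0=I P1=M  mem[L0]=20
14. P1: store L3 := 60  bus=[BusUpgr,Flush]  L3: P0=I P1=M  mem[L3]=31
15. P1: store L1 := 96  bus=[BusUpgr,Flush]  L1: P0=I P1=M  mem[L1]=59
16. P1: load  L0  bus=[-]  L0: P0=I P1=M  mem[L0]=20
17. P0: store L3 := 89  bus=[BusRdX,Flush]  L3: P0=M P1=I  mem[L3]=60
18. P0: store L2 := 78  bus=[-]  L2: P0=M P1=I  mem[L2]=90
19. P0: store L1 := 39  bus=[BusRdX,Flush]  L1: P0=M P1=I  mem[L1]=96
20. P1: load  L3  bus=[BusRd]  L3: P0=O P1=S  mem[L3]=60
21. P0: load  L0  bus=[BusRd]  L0: P0=S P1=O  mem[L0]=20
22. P1: load  L2  bus=[BusRd]  L2: P0=O P1=S  mem[L2]=90
23. P1: store L1 := 99  bus=[BusRdX,Flush]  L1: P0=I P1=M  mem[L1]=39
24. P0: store L1 := 45  bus=[BusRdX,Flush]  L1: P0=M P1=I  mem[L1]=99
25. P1: load  L3  bus=[-]  L3: P0=O P1=S  mem[L3]=60
26. P0: load  L0  bus=[-]  L0: P0=S P1=O  mem[L0]=20
27. P1: load  L0  bus=[-]  L0: P0=S P1=O  mem[L0]=20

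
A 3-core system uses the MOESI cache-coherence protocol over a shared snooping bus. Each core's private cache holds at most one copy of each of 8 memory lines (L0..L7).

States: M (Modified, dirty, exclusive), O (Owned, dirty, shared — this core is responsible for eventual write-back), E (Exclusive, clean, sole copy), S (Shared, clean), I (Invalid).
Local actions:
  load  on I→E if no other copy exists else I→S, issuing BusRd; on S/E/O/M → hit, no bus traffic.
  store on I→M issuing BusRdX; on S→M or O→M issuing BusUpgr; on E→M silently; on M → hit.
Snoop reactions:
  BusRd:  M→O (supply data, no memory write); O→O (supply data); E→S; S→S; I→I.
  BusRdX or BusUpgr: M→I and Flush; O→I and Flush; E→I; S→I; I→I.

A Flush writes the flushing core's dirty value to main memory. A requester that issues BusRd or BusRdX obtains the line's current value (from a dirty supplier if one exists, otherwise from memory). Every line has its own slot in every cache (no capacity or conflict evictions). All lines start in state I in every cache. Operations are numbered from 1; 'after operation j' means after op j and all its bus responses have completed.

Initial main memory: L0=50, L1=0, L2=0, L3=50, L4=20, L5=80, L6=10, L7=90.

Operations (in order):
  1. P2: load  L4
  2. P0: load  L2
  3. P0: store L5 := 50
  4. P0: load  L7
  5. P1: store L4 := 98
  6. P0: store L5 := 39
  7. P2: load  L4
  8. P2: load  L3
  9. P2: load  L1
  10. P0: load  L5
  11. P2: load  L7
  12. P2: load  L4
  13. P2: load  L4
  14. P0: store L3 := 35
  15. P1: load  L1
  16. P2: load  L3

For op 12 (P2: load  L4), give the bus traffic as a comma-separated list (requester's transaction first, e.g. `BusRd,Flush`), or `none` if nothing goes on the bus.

[1] P2: load  L4 | P0:I, P1:I, P2:E(20) | bus: BusRd
[2] P0: load  L2 | P0:E(0), P1:I, P2:I | bus: BusRd
[3] P0: store L5 := 50 | P0:M(50), P1:I, P2:I | bus: BusRdX
[4] P0: load  L7 | P0:E(90), P1:I, P2:I | bus: BusRd
[5] P1: store L4 := 98 | P0:I, P1:M(98), P2:I | bus: BusRdX
[6] P0: store L5 := 39 | P0:M(39), P1:I, P2:I | bus: none
[7] P2: load  L4 | P0:I, P1:O(98), P2:S(98) | bus: BusRd
[8] P2: load  L3 | P0:I, P1:I, P2:E(50) | bus: BusRd
[9] P2: load  L1 | P0:I, P1:I, P2:E(0) | bus: BusRd
[10] P0: load  L5 | P0:M(39), P1:I, P2:I | bus: none
[11] P2: load  L7 | P0:S(90), P1:I, P2:S(90) | bus: BusRd
[12] P2: load  L4 | P0:I, P1:O(98), P2:S(98) | bus: none
[13] P2: load  L4 | P0:I, P1:O(98), P2:S(98) | bus: none
[14] P0: store L3 := 35 | P0:M(35), P1:I, P2:I | bus: BusRdX
[15] P1: load  L1 | P0:I, P1:S(0), P2:S(0) | bus: BusRd
[16] P2: load  L3 | P0:O(35), P1:I, P2:S(35) | bus: BusRd

bus = none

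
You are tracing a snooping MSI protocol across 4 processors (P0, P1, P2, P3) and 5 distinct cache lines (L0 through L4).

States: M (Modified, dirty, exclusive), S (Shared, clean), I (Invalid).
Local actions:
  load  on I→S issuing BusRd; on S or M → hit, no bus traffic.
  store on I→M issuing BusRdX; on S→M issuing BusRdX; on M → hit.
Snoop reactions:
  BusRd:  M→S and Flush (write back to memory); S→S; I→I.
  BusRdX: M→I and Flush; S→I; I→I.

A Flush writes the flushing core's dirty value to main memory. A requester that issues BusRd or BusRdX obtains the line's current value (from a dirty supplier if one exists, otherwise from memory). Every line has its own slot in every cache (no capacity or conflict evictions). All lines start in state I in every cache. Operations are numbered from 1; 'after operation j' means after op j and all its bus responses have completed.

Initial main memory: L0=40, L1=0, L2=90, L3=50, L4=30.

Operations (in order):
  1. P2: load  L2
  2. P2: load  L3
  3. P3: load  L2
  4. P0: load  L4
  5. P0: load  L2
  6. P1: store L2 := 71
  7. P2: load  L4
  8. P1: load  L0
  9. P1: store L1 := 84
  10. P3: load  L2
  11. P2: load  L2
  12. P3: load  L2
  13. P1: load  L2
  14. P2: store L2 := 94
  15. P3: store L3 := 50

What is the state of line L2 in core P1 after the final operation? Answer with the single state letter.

step 1: P2: load  L2  ⟶  IISI  (L2)  txn=BusRd  M[L2]=90
step 2: P2: load  L3  ⟶  IISI  (L3)  txn=BusRd  M[L3]=50
step 3: P3: load  L2  ⟶  IISS  (L2)  txn=BusRd  M[L2]=90
step 4: P0: load  L4  ⟶  SIII  (L4)  txn=BusRd  M[L4]=30
step 5: P0: load  L2  ⟶  SISS  (L2)  txn=BusRd  M[L2]=90
step 6: P1: store L2 := 71  ⟶  IMII  (L2)  txn=BusRdX  M[L2]=90
step 7: P2: load  L4  ⟶  SISI  (L4)  txn=BusRd  M[L4]=30
step 8: P1: load  L0  ⟶  ISII  (L0)  txn=BusRd  M[L0]=40
step 9: P1: store L1 := 84  ⟶  IMII  (L1)  txn=BusRdX  M[L1]=0
step 10: P3: load  L2  ⟶  ISIS  (L2)  txn=BusRd+Flush  M[L2]=71
step 11: P2: load  L2  ⟶  ISSS  (L2)  txn=BusRd  M[L2]=71
step 12: P3: load  L2  ⟶  ISSS  (L2)  txn=∅  M[L2]=71
step 13: P1: load  L2  ⟶  ISSS  (L2)  txn=∅  M[L2]=71
step 14: P2: store L2 := 94  ⟶  IIMI  (L2)  txn=BusRdX  M[L2]=71
step 15: P3: store L3 := 50  ⟶  IIIM  (L3)  txn=BusRdX  M[L3]=50

state = I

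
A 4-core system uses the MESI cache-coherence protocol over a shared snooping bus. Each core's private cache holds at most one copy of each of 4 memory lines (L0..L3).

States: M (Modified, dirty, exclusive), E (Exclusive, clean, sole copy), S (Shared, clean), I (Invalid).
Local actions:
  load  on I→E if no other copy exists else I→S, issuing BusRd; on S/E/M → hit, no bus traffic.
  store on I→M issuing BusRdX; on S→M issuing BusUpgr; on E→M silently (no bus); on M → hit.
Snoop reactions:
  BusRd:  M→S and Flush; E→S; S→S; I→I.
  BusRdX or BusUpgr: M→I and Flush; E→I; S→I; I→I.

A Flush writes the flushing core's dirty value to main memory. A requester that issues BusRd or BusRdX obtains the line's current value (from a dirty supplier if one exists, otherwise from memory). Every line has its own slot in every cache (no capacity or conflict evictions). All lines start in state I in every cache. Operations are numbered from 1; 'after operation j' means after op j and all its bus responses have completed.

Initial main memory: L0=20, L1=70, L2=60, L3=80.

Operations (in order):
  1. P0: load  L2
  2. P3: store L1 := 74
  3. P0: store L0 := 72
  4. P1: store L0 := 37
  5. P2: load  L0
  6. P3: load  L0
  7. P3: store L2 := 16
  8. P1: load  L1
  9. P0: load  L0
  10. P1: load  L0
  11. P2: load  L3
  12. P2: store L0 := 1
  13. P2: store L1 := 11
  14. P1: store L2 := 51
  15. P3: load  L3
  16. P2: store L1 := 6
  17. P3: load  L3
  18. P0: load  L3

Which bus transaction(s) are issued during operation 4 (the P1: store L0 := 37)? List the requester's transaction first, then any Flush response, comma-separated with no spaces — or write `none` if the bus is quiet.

bus = BusRdX,Flush

step 1: P0: load  L2  ⟶  EIII  (L2)  txn=BusRd  M[L2]=60
step 2: P3: store L1 := 74  ⟶  IIIM  (L1)  txn=BusRdX  M[L1]=70
step 3: P0: store L0 := 72  ⟶  MIII  (L0)  txn=BusRdX  M[L0]=20
step 4: P1: store L0 := 37  ⟶  IMII  (L0)  txn=BusRdX+Flush  M[L0]=72
step 5: P2: load  L0  ⟶  ISSI  (L0)  txn=BusRd+Flush  M[L0]=37
step 6: P3: load  L0  ⟶  ISSS  (L0)  txn=BusRd  M[L0]=37
step 7: P3: store L2 := 16  ⟶  IIIM  (L2)  txn=BusRdX  M[L2]=60
step 8: P1: load  L1  ⟶  ISIS  (L1)  txn=BusRd+Flush  M[L1]=74
step 9: P0: load  L0  ⟶  SSSS  (L0)  txn=BusRd  M[L0]=37
step 10: P1: load  L0  ⟶  SSSS  (L0)  txn=∅  M[L0]=37
step 11: P2: load  L3  ⟶  IIEI  (L3)  txn=BusRd  M[L3]=80
step 12: P2: store L0 := 1  ⟶  IIMI  (L0)  txn=BusUpgr  M[L0]=37
step 13: P2: store L1 := 11  ⟶  IIMI  (L1)  txn=BusRdX  M[L1]=74
step 14: P1: store L2 := 51  ⟶  IMII  (L2)  txn=BusRdX+Flush  M[L2]=16
step 15: P3: load  L3  ⟶  IISS  (L3)  txn=BusRd  M[L3]=80
step 16: P2: store L1 := 6  ⟶  IIMI  (L1)  txn=∅  M[L1]=74
step 17: P3: load  L3  ⟶  IISS  (L3)  txn=∅  M[L3]=80
step 18: P0: load  L3  ⟶  SISS  (L3)  txn=BusRd  M[L3]=80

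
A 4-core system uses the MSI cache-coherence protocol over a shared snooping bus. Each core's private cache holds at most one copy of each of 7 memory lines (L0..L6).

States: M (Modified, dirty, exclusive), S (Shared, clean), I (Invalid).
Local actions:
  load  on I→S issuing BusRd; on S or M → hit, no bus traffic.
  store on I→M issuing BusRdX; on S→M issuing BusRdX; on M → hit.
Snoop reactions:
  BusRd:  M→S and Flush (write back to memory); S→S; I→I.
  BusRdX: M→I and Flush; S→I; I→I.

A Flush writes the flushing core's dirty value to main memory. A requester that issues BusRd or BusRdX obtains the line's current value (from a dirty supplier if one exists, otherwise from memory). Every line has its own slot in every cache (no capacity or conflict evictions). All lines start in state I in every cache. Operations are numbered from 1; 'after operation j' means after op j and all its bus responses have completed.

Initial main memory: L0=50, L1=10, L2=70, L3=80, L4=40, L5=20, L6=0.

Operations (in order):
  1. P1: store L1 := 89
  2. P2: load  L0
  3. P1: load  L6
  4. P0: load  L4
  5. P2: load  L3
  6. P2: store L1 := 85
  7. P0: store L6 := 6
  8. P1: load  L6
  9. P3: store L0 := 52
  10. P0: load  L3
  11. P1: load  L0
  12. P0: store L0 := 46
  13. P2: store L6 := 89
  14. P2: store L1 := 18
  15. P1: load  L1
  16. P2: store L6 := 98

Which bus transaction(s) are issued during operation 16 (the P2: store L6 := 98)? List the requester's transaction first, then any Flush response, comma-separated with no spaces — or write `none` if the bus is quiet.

bus = none

step 1: P1: store L1 := 89  ⟶  IMII  (L1)  txn=BusRdX  M[L1]=10
step 2: P2: load  L0  ⟶  IISI  (L0)  txn=BusRd  M[L0]=50
step 3: P1: load  L6  ⟶  ISII  (L6)  txn=BusRd  M[L6]=0
step 4: P0: load  L4  ⟶  SIII  (L4)  txn=BusRd  M[L4]=40
step 5: P2: load  L3  ⟶  IISI  (L3)  txn=BusRd  M[L3]=80
step 6: P2: store L1 := 85  ⟶  IIMI  (L1)  txn=BusRdX+Flush  M[L1]=89
step 7: P0: store L6 := 6  ⟶  MIII  (L6)  txn=BusRdX  M[L6]=0
step 8: P1: load  L6  ⟶  SSII  (L6)  txn=BusRd+Flush  M[L6]=6
step 9: P3: store L0 := 52  ⟶  IIIM  (L0)  txn=BusRdX  M[L0]=50
step 10: P0: load  L3  ⟶  SISI  (L3)  txn=BusRd  M[L3]=80
step 11: P1: load  L0  ⟶  ISIS  (L0)  txn=BusRd+Flush  M[L0]=52
step 12: P0: store L0 := 46  ⟶  MIII  (L0)  txn=BusRdX  M[L0]=52
step 13: P2: store L6 := 89  ⟶  IIMI  (L6)  txn=BusRdX  M[L6]=6
step 14: P2: store L1 := 18  ⟶  IIMI  (L1)  txn=∅  M[L1]=89
step 15: P1: load  L1  ⟶  ISSI  (L1)  txn=BusRd+Flush  M[L1]=18
step 16: P2: store L6 := 98  ⟶  IIMI  (L6)  txn=∅  M[L6]=6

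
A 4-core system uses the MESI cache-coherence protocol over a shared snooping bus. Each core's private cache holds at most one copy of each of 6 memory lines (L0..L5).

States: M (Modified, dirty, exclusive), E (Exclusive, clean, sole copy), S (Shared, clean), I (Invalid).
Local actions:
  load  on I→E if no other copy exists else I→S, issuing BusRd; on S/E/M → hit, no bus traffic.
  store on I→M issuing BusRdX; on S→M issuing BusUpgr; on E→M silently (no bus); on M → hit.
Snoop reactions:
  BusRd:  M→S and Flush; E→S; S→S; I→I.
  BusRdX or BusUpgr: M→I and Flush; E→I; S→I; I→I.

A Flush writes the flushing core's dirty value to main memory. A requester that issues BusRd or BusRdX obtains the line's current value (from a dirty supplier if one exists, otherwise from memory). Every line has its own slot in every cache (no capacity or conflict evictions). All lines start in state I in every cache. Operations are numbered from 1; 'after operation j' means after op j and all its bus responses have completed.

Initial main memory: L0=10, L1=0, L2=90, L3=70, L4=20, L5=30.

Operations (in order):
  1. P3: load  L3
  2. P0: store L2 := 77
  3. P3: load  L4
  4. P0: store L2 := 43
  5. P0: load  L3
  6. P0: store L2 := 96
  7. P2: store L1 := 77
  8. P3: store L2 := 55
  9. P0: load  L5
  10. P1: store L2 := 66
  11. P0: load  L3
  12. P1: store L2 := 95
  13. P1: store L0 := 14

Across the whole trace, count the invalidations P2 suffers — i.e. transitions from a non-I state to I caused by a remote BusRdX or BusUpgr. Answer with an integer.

invalidations = 0

1. P3: load  L3  bus=[BusRd]  L3: P0=I P1=I P2=I P3=E  mem[L3]=70
2. P0: store L2 := 77  bus=[BusRdX]  L2: P0=M P1=I P2=I P3=I  mem[L2]=90
3. P3: load  L4  bus=[BusRd]  L4: P0=I P1=I P2=I P3=E  mem[L4]=20
4. P0: store L2 := 43  bus=[-]  L2: P0=M P1=I P2=I P3=I  mem[L2]=90
5. P0: load  L3  bus=[BusRd]  L3: P0=S P1=I P2=I P3=S  mem[L3]=70
6. P0: store L2 := 96  bus=[-]  L2: P0=M P1=I P2=I P3=I  mem[L2]=90
7. P2: store L1 := 77  bus=[BusRdX]  L1: P0=I P1=I P2=M P3=I  mem[L1]=0
8. P3: store L2 := 55  bus=[BusRdX,Flush]  L2: P0=I P1=I P2=I P3=M  mem[L2]=96
9. P0: load  L5  bus=[BusRd]  L5: P0=E P1=I P2=I P3=I  mem[L5]=30
10. P1: store L2 := 66  bus=[BusRdX,Flush]  L2: P0=I P1=M P2=I P3=I  mem[L2]=55
11. P0: load  L3  bus=[-]  L3: P0=S P1=I P2=I P3=S  mem[L3]=70
12. P1: store L2 := 95  bus=[-]  L2: P0=I P1=M P2=I P3=I  mem[L2]=55
13. P1: store L0 := 14  bus=[BusRdX]  L0: P0=I P1=M P2=I P3=I  mem[L0]=10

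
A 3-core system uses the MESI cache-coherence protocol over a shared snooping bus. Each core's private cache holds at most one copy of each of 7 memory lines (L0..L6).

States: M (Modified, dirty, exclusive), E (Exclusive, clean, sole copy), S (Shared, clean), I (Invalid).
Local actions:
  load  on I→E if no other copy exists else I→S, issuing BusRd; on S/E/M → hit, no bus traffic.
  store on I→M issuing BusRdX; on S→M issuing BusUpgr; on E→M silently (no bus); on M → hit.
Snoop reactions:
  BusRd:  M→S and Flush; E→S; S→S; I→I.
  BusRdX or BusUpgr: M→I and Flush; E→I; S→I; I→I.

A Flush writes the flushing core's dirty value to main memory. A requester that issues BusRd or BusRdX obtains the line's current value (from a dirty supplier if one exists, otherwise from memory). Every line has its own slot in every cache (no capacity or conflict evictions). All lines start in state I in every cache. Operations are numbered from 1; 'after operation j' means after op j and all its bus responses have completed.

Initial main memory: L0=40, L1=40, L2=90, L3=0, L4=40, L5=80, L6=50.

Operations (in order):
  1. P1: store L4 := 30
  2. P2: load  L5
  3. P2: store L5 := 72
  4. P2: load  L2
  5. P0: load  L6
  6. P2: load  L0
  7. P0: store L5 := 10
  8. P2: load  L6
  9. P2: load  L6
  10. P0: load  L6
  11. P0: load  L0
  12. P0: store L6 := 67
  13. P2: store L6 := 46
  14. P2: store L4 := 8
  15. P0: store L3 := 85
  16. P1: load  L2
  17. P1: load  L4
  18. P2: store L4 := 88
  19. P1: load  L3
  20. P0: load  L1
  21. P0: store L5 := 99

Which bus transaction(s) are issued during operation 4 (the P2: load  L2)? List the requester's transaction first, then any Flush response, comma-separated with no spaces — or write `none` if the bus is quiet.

1. P1: store L4 := 30  bus=[BusRdX]  L4: P0=I P1=M P2=I  mem[L4]=40
2. P2: load  L5  bus=[BusRd]  L5: P0=I P1=I P2=E  mem[L5]=80
3. P2: store L5 := 72  bus=[-]  L5: P0=I P1=I P2=M  mem[L5]=80
4. P2: load  L2  bus=[BusRd]  L2: P0=I P1=I P2=E  mem[L2]=90
5. P0: load  L6  bus=[BusRd]  L6: P0=E P1=I P2=I  mem[L6]=50
6. P2: load  L0  bus=[BusRd]  L0: P0=I P1=I P2=E  mem[L0]=40
7. P0: store L5 := 10  bus=[BusRdX,Flush]  L5: P0=M P1=I P2=I  mem[L5]=72
8. P2: load  L6  bus=[BusRd]  L6: P0=S P1=I P2=S  mem[L6]=50
9. P2: load  L6  bus=[-]  L6: P0=S P1=I P2=S  mem[L6]=50
10. P0: load  L6  bus=[-]  L6: P0=S P1=I P2=S  mem[L6]=50
11. P0: load  L0  bus=[BusRd]  L0: P0=S P1=I P2=S  mem[L0]=40
12. P0: store L6 := 67  bus=[BusUpgr]  L6: P0=M P1=I P2=I  mem[L6]=50
13. P2: store L6 := 46  bus=[BusRdX,Flush]  L6: P0=I P1=I P2=M  mem[L6]=67
14. P2: store L4 := 8  bus=[BusRdX,Flush]  L4: P0=I P1=I P2=M  mem[L4]=30
15. P0: store L3 := 85  bus=[BusRdX]  L3: P0=M P1=I P2=I  mem[L3]=0
16. P1: load  L2  bus=[BusRd]  L2: P0=I P1=S P2=S  mem[L2]=90
17. P1: load  L4  bus=[BusRd,Flush]  L4: P0=I P1=S P2=S  mem[L4]=8
18. P2: store L4 := 88  bus=[BusUpgr]  L4: P0=I P1=I P2=M  mem[L4]=8
19. P1: load  L3  bus=[BusRd,Flush]  L3: P0=S P1=S P2=I  mem[L3]=85
20. P0: load  L1  bus=[BusRd]  L1: P0=E P1=I P2=I  mem[L1]=40
21. P0: store L5 := 99  bus=[-]  L5: P0=M P1=I P2=I  mem[L5]=72

bus = BusRd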